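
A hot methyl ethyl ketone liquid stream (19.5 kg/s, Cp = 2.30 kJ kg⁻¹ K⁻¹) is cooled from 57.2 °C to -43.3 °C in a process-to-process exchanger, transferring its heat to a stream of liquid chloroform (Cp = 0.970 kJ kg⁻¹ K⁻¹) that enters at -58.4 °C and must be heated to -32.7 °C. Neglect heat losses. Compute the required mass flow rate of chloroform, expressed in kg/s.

ṁ_c = 181 kg/s

Heat released by hot stream: Q = 19.5 × 2.30 × (57.2 − -43.3) = 4507.4 kJ/s
Energy balance on cold side (adiabatic exchanger): Q = ṁ_c·Cp_c·(T_c,out − T_c,in)
ṁ_c = 4507.4 / [0.970 × (-32.7 − -58.4)] = 180.81 kg/s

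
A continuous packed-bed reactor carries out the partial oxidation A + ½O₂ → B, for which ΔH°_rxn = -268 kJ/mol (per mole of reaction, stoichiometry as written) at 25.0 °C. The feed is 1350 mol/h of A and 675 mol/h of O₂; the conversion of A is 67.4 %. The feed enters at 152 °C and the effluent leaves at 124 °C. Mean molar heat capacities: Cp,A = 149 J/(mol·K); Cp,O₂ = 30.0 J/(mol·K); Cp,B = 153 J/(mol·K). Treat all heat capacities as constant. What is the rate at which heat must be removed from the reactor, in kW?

Q_out = 69.7 kW

Extent of reaction ξ = 0.674 × 1350 = 909.9 mol/h
Reaction term: ξ·ΔH°_rxn = 909.9 × -268 = -243850 kJ/h
Sensible, feed 152→25 °C: -28118 kJ/h
Outlet flows (mol/h): A 440.1, O₂ 220.05, B 909.9
Sensible, products 25→124 °C: 20928 kJ/h
Q = ΔH = -251040 kJ/h = -69.734 kW
Heat removed = 69.734 kW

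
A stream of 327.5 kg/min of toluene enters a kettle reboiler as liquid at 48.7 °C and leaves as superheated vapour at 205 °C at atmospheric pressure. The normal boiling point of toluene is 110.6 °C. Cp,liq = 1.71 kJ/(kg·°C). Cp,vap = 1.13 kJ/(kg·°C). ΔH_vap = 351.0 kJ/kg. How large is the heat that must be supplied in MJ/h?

Q = 11100 MJ/h

liquid 48.7→110.6 °C: 105.85 kJ/kg
vaporisation at 110.6 °C: 351 kJ/kg
vapour 110.6→205 °C: 106.67 kJ/kg
Δh = 105.85 + 351 + 106.67 = 563.52 kJ/kg
Q = ṁ·Δh = 327.5 kg/min × 563.52 kJ/kg = 184550 kJ/min
|Q| = 3075.9 kW = 11073 MJ/h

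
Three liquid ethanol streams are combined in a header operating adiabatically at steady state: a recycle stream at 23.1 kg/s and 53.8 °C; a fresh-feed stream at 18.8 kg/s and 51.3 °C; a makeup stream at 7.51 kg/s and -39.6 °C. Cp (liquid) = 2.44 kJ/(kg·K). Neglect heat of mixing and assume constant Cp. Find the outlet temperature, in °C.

T_out = 38.7 °C

No heat crosses the boundary, so H_out = H_in.
Σ ṁᵢCp,ᵢTᵢ = 23.1×2.44×53.8 + 18.8×2.44×51.3 + 7.51×2.44×-39.6 = 4660
Σ ṁᵢCp,ᵢ = 23.1×2.44 + 18.8×2.44 + 7.51×2.44 = 120.56
T_out = 4660 / 120.56 = 38.653 °C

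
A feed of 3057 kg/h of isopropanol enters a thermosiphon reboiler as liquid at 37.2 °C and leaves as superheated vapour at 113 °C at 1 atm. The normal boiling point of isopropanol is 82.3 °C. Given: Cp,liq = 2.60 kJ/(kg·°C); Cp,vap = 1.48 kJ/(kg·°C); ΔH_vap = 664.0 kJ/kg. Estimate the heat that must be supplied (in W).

Q = 702000 W

liquid 37.2→82.3 °C: 117.26 kJ/kg
vaporisation at 82.3 °C: 664 kJ/kg
vapour 82.3→113 °C: 45.436 kJ/kg
Δh = 117.26 + 664 + 45.436 = 826.7 kJ/kg
Q = ṁ·Δh = 3057 kg/h × 826.7 kJ/kg = 2.5272e+06 kJ/h
|Q| = 702 kW = 702000 W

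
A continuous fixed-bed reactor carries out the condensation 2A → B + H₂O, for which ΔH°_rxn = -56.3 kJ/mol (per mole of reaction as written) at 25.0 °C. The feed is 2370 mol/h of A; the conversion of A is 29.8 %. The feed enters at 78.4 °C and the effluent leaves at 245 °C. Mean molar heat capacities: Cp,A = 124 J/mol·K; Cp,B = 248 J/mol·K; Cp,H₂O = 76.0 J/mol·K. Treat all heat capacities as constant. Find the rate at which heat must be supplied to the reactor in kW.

Q_in = 9.72 kW

Extent of reaction ξ = 0.298 × 2370 / 2 = 353.13 mol/h
Reaction term: ξ·ΔH°_rxn = 353.13 × -56.3 = -19881 kJ/h
Sensible, feed 78.4→25 °C: -15693 kJ/h
Outlet flows (mol/h): A 1663.7, B 353.13, H₂O 353.13
Sensible, products 25→245 °C: 70558 kJ/h
Q = ΔH = 34984 kJ/h = 9.7176 kW
Heat supplied = 9.7176 kW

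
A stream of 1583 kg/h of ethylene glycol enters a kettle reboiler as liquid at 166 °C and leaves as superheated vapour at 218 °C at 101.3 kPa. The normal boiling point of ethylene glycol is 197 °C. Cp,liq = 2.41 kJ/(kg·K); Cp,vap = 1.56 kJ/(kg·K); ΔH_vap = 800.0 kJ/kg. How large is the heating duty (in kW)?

Q = 399 kW

liquid 166→197 °C: 74.71 kJ/kg
vaporisation at 197 °C: 800 kJ/kg
vapour 197→218 °C: 32.76 kJ/kg
Δh = 74.71 + 800 + 32.76 = 907.47 kJ/kg
Q = ṁ·Δh = 1583 kg/h × 907.47 kJ/kg = 1.4365e+06 kJ/h
|Q| = 399.03 kW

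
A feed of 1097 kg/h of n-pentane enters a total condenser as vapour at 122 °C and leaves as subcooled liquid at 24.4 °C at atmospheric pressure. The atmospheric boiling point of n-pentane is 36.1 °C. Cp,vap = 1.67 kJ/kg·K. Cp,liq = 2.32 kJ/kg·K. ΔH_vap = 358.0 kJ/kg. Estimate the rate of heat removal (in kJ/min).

Q_c = 9660 kJ/min

vapour 122→36.1 °C: -143.45 kJ/kg
condensation at 36.1 °C: -358 kJ/kg
liquid 36.1→24.4 °C: -27.144 kJ/kg
Δh = -143.45 + -358 + -27.144 = -528.6 kJ/kg
Q = ṁ·Δh = 1097 kg/h × -528.6 kJ/kg = -579870 kJ/h
|Q| = 161.08 kW = 9664.5 kJ/min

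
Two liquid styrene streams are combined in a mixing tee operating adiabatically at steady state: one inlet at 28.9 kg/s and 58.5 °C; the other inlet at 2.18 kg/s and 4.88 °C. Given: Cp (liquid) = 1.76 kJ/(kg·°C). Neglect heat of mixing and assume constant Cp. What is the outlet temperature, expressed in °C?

T_out = 54.7 °C

Adiabatic, steady state ⇒ Σ ṁᵢCp,ᵢ(T_out − Tᵢ) = 0
Σ ṁᵢCp,ᵢTᵢ = 28.9×1.76×58.5 + 2.18×1.76×4.88 = 2994.3
Σ ṁᵢCp,ᵢ = 28.9×1.76 + 2.18×1.76 = 54.701
T_out = 2994.3 / 54.701 = 54.739 °C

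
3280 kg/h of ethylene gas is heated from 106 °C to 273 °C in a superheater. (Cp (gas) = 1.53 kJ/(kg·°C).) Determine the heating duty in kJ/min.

Q = 14000 kJ/min

Q = ṁ·Cp·ΔT = 3280 × 1.53 × (273 − 106) = 838070 kJ/h
Converting: 838070 / 3600 s = 232.8 kW
Heating duty = 13968 kJ/min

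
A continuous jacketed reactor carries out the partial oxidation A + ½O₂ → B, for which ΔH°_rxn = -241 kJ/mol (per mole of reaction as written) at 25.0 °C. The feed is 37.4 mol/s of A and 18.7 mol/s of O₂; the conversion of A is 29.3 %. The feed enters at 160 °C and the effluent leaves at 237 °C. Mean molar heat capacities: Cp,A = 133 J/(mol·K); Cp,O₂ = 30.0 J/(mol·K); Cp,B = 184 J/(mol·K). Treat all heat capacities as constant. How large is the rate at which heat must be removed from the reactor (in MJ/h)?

Extent of reaction ξ = 0.293 × 37.4 = 10.958 mol/s
Reaction term: ξ·ΔH°_rxn = 10.958 × -241 = -2640.9 kJ/s
Sensible, feed 160→25 °C: -747.25 kJ/s
Outlet flows (mol/s): A 26.442, O₂ 13.221, B 10.958
Sensible, products 25→237 °C: 1257.1 kJ/s
Q = ΔH = -2131.1 kJ/s = -2131.1 kW
Heat removed = 7671.9 MJ/h

Q_out = 7670 MJ/h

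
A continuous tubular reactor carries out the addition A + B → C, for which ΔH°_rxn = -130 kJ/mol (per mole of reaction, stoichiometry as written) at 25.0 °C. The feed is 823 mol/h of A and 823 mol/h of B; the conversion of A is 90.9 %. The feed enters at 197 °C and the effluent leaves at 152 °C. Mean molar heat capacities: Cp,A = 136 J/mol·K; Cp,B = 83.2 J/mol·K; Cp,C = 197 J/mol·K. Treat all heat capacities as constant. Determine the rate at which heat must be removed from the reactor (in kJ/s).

Extent of reaction ξ = 0.909 × 823 = 748.11 mol/h
Reaction term: ξ·ΔH°_rxn = 748.11 × -130 = -97254 kJ/h
Sensible, feed 197→25 °C: -31029 kJ/h
Outlet flows (mol/h): A 74.893, B 74.893, C 748.11
Sensible, products 25→152 °C: 20802 kJ/h
Q = ΔH = -107480 kJ/h = -29.856 kW
Heat removed = 29.856 kJ/s

Q_out = 29.9 kJ/s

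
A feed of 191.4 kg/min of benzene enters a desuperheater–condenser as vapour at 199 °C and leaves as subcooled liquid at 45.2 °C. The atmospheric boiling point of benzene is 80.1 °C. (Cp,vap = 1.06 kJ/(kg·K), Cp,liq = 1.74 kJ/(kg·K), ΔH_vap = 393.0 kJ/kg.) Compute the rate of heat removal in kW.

Q_c = 1850 kW

vapour 199→80.1 °C: -126.03 kJ/kg
condensation at 80.1 °C: -393 kJ/kg
liquid 80.1→45.2 °C: -60.726 kJ/kg
Δh = -126.03 + -393 + -60.726 = -579.76 kJ/kg
Q = ṁ·Δh = 191.4 kg/min × -579.76 kJ/kg = -110970 kJ/min
|Q| = 1849.4 kW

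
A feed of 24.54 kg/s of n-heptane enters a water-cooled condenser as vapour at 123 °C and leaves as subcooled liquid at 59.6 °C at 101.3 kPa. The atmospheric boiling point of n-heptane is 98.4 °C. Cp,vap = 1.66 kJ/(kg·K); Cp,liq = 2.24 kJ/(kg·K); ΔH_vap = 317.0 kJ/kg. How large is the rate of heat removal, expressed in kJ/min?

vapour 123→98.4 °C: -40.836 kJ/kg
condensation at 98.4 °C: -317 kJ/kg
liquid 98.4→59.6 °C: -86.912 kJ/kg
Δh = -40.836 + -317 + -86.912 = -444.75 kJ/kg
Q = ṁ·Δh = 24.54 kg/s × -444.75 kJ/kg = -10914 kJ/s
|Q| = 10914 kW = 654850 kJ/min

Q_c = 655000 kJ/min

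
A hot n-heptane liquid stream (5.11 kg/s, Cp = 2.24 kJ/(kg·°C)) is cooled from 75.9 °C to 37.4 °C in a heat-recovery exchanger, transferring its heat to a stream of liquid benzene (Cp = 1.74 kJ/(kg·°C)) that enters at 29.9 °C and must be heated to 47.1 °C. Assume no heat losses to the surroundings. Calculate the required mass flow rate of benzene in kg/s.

ṁ_c = 14.7 kg/s

Heat released by hot stream: Q = 5.11 × 2.24 × (75.9 − 37.4) = 440.69 kJ/s
Energy balance on cold side (adiabatic exchanger): Q = ṁ_c·Cp_c·(T_c,out − T_c,in)
ṁ_c = 440.69 / [1.74 × (47.1 − 29.9)] = 14.725 kg/s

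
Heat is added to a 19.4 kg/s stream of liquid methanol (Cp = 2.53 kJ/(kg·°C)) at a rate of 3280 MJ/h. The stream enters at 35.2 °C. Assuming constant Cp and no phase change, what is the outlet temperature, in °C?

T_out = 53.8 °C

Q = 3280 MJ/h = 911.11 kJ/s
ΔT = Q/(ṁ·Cp) = 911.11/(19.4×2.53) = 18.563 K
T_out = 35.2 + 18.563 = 53.763 °C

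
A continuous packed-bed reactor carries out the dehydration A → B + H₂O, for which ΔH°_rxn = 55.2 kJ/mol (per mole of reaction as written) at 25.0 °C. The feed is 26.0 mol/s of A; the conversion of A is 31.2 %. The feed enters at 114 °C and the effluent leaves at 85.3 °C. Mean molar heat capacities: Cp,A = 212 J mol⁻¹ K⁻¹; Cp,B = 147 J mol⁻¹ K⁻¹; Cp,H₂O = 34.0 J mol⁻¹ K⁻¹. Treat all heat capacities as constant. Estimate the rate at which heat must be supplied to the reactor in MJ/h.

Q_in = 988 MJ/h

Extent of reaction ξ = 0.312 × 26.0 = 8.112 mol/s
Reaction term: ξ·ΔH°_rxn = 8.112 × 55.2 = 447.78 kJ/s
Sensible, feed 114→25 °C: -490.57 kJ/s
Outlet flows (mol/s): A 17.888, B 8.112, H₂O 8.112
Sensible, products 25→85.3 °C: 317.21 kJ/s
Q = ΔH = 274.42 kJ/s = 274.42 kW
Heat supplied = 987.93 MJ/h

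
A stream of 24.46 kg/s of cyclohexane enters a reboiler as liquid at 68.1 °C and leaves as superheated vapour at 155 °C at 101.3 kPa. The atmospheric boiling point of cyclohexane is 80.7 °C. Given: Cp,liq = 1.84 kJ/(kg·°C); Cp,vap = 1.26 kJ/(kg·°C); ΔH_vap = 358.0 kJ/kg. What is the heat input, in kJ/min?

Q = 697000 kJ/min

liquid 68.1→80.7 °C: 23.184 kJ/kg
vaporisation at 80.7 °C: 358 kJ/kg
vapour 80.7→155 °C: 93.618 kJ/kg
Δh = 23.184 + 358 + 93.618 = 474.8 kJ/kg
Q = ṁ·Δh = 24.46 kg/s × 474.8 kJ/kg = 11614 kJ/s
|Q| = 11614 kW = 696820 kJ/min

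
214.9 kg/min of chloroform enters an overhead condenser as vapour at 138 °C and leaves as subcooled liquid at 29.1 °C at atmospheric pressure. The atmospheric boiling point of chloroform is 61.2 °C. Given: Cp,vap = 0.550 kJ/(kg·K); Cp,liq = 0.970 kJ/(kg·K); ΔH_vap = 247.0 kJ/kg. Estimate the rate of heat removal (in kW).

Q_c = 1150 kW

vapour 138→61.2 °C: -42.24 kJ/kg
condensation at 61.2 °C: -247 kJ/kg
liquid 61.2→29.1 °C: -31.137 kJ/kg
Δh = -42.24 + -247 + -31.137 = -320.38 kJ/kg
Q = ṁ·Δh = 214.9 kg/min × -320.38 kJ/kg = -68849 kJ/min
|Q| = 1147.5 kW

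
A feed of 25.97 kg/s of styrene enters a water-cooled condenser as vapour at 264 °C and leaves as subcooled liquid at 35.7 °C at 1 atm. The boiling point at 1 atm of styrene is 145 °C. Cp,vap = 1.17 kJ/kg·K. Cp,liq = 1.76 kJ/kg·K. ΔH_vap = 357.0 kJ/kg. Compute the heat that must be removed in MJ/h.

vapour 264→145 °C: -139.23 kJ/kg
condensation at 145 °C: -357 kJ/kg
liquid 145→35.7 °C: -192.37 kJ/kg
Δh = -139.23 + -357 + -192.37 = -688.6 kJ/kg
Q = ṁ·Δh = 25.97 kg/s × -688.6 kJ/kg = -17883 kJ/s
|Q| = 17883 kW = 64378 MJ/h

Q_c = 64400 MJ/h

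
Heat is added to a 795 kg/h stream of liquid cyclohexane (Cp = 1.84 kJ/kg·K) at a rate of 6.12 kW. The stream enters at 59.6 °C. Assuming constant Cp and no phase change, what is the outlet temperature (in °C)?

Q = 6.12 kW = 22032 kJ/h
ΔT = Q/(ṁ·Cp) = 22032/(795×1.84) = 15.062 K
T_out = 59.6 + 15.062 = 74.662 °C

T_out = 74.7 °C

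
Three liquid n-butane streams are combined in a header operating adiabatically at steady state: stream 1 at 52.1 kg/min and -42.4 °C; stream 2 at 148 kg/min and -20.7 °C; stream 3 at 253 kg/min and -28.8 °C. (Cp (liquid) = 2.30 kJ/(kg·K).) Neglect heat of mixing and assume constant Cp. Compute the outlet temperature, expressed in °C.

T_out = -27.7 °C

Energy balance with Q = 0: Σ ṁᵢCp,ᵢ(T_out − Tᵢ) = 0
T_out = Σ ṁᵢCp,ᵢTᵢ / Σ ṁᵢCp,ᵢ
      = -28886 / 1042.1 = -27.718 °C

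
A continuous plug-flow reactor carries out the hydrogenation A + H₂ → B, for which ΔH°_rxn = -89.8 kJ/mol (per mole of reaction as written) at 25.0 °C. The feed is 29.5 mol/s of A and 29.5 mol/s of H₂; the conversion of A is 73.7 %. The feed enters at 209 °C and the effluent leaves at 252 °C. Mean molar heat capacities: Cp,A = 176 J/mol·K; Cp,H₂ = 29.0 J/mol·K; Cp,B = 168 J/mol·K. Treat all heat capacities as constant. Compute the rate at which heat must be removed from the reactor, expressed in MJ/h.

Q_out = 6750 MJ/h

Extent of reaction ξ = 0.737 × 29.5 = 21.741 mol/s
Reaction term: ξ·ΔH°_rxn = 21.741 × -89.8 = -1952.4 kJ/s
Sensible, feed 209→25 °C: -1112.7 kJ/s
Outlet flows (mol/s): A 7.7585, H₂ 7.7585, B 21.741
Sensible, products 25→252 °C: 1190.2 kJ/s
Q = ΔH = -1875 kJ/s = -1875 kW
Heat removed = 6749.8 MJ/h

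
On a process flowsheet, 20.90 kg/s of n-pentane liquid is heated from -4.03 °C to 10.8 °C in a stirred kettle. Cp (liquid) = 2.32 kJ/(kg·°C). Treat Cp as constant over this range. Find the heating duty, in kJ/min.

Q = ṁ·Cp·ΔT = 20.90 × 2.32 × (10.8 − -4.03) = 719.08 kJ/s
Heating duty = 43145 kJ/min

Q = 43100 kJ/min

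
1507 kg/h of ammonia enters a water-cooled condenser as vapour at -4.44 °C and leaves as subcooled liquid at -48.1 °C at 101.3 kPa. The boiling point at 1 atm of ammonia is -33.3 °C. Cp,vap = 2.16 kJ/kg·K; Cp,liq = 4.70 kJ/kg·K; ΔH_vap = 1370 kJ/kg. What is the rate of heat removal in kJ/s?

Q_c = 629 kJ/s

vapour -4.44→-33.3 °C: -62.338 kJ/kg
condensation at -33.3 °C: -1370 kJ/kg
liquid -33.3→-48.1 °C: -69.56 kJ/kg
Δh = -62.338 + -1370 + -69.56 = -1501.9 kJ/kg
Q = ṁ·Δh = 1507 kg/h × -1501.9 kJ/kg = -2.2634e+06 kJ/h
|Q| = 628.71 kW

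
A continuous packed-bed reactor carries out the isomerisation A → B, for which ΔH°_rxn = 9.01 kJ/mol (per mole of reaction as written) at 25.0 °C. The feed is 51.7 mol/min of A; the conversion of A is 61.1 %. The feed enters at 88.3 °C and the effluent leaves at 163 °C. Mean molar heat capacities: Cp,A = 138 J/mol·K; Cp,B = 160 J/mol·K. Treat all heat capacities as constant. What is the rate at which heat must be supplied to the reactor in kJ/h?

Q_in = 54800 kJ/h

Extent of reaction ξ = 0.611 × 51.7 = 31.589 mol/min
Reaction term: ξ·ΔH°_rxn = 31.589 × 9.01 = 284.61 kJ/min
Sensible, feed 88.3→25 °C: -451.62 kJ/min
Outlet flows (mol/min): A 20.111, B 31.589
Sensible, products 25→163 °C: 1080.5 kJ/min
Q = ΔH = 913.47 kJ/min = 15.225 kW
Heat supplied = 54808 kJ/h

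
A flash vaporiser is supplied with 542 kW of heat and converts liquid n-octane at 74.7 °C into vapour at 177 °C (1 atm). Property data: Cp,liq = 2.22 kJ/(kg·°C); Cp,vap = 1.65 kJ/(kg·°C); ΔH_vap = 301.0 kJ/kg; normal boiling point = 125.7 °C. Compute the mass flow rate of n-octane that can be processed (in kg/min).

Δh = 2.22×(125.7−74.7) + 301.0 + 1.65×(177−125.7) = 498.87 kJ/kg
Q = 542 kW = 542 kJ/s = 32520 kJ/min
ṁ = Q/Δh = 32520 / 498.87 = 65.188 kg/min

ṁ = 65.2 kg/min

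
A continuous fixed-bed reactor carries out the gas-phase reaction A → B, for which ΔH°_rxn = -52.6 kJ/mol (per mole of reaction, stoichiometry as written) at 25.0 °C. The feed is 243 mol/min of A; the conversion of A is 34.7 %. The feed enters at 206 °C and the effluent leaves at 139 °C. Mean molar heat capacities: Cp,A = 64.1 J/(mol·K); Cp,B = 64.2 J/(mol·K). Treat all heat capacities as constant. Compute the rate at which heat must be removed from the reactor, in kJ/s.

Q_out = 91.3 kJ/s

Extent of reaction ξ = 0.347 × 243 = 84.321 mol/min
Reaction term: ξ·ΔH°_rxn = 84.321 × -52.6 = -4435.3 kJ/min
Sensible, feed 206→25 °C: -2819.3 kJ/min
Outlet flows (mol/min): A 158.68, B 84.321
Sensible, products 25→139 °C: 1776.7 kJ/min
Q = ΔH = -5477.9 kJ/min = -91.299 kW
Heat removed = 91.299 kJ/s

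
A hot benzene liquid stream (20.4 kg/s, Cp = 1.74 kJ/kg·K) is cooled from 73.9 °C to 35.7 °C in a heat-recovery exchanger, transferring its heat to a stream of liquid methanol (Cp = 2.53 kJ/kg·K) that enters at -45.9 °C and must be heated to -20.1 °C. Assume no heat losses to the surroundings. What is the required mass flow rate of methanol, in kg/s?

ṁ_c = 20.8 kg/s

Heat released by hot stream: Q = 20.4 × 1.74 × (73.9 − 35.7) = 1355.9 kJ/s
Energy balance on cold side (adiabatic exchanger): Q = ṁ_c·Cp_c·(T_c,out − T_c,in)
ṁ_c = 1355.9 / [2.53 × (-20.1 − -45.9)] = 20.773 kg/s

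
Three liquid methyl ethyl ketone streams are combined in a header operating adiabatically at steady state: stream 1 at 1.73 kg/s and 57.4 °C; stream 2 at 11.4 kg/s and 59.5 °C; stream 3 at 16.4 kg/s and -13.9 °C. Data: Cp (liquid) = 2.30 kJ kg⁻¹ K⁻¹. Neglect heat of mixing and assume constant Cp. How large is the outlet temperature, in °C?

Adiabatic, steady state ⇒ Σ ṁᵢCp,ᵢ(T_out − Tᵢ) = 0
Σ ṁᵢCp,ᵢTᵢ = 1.73×2.30×57.4 + 11.4×2.30×59.5 + 16.4×2.30×-13.9 = 1264.2
Σ ṁᵢCp,ᵢ = 1.73×2.30 + 11.4×2.30 + 16.4×2.30 = 67.919
T_out = 1264.2 / 67.919 = 18.613 °C

T_out = 18.6 °C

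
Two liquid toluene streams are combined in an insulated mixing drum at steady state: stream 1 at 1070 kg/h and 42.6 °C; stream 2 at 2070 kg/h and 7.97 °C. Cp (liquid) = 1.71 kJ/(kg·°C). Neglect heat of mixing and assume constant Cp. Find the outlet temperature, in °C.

Adiabatic, steady state ⇒ Σ ṁᵢCp,ᵢ(T_out − Tᵢ) = 0
Σ ṁᵢCp,ᵢTᵢ = 1070×1.71×42.6 + 2070×1.71×7.97 = 106160
Σ ṁᵢCp,ᵢ = 1070×1.71 + 2070×1.71 = 5369.4
T_out = 106160 / 5369.4 = 19.771 °C

T_out = 19.8 °C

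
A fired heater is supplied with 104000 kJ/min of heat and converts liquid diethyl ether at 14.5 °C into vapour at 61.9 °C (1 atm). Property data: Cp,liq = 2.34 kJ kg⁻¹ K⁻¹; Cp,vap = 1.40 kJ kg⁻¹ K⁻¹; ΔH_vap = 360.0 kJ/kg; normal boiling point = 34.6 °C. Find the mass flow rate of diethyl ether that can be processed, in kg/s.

ṁ = 3.89 kg/s

Δh = 2.34×(34.6−14.5) + 360.0 + 1.40×(61.9−34.6) = 445.25 kJ/kg
Q = 104000 kJ/min = 1733.3 kJ/s = 1733.3 kJ/s
ṁ = Q/Δh = 1733.3 / 445.25 = 3.8929 kg/s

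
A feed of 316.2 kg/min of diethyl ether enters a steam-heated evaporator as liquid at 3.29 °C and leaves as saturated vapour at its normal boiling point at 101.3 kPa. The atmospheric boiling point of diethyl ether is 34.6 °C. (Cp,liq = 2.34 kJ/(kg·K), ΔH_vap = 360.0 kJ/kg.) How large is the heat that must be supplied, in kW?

liquid 3.29→34.6 °C: 73.265 kJ/kg
vaporisation at 34.6 °C: 360 kJ/kg
Δh = 73.265 + 360 = 433.27 kJ/kg
Q = ṁ·Δh = 316.2 kg/min × 433.27 kJ/kg = 137000 kJ/min
|Q| = 2283.3 kW

Q = 2280 kW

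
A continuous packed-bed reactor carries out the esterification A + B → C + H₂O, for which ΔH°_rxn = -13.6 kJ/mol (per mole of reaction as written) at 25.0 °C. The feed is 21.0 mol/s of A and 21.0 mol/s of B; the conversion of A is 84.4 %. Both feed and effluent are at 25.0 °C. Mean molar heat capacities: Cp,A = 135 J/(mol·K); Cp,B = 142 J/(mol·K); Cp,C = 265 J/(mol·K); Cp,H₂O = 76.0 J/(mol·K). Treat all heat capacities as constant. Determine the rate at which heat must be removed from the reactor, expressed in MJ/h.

Q_out = 868 MJ/h

Extent of reaction ξ = 0.844 × 21.0 = 17.724 mol/s
Reaction term: ξ·ΔH°_rxn = 17.724 × -13.6 = -241.05 kJ/s
Q = ΔH = -241.05 kJ/s = -241.05 kW
Heat removed = 867.77 MJ/h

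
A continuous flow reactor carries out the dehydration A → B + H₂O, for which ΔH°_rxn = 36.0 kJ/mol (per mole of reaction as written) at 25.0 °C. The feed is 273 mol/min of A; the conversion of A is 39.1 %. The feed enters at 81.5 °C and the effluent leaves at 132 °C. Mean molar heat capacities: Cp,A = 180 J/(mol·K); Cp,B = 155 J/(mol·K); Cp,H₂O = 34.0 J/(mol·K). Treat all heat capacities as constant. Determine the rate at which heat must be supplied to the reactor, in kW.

Q_in = 107 kW

Extent of reaction ξ = 0.391 × 273 = 106.74 mol/min
Reaction term: ξ·ΔH°_rxn = 106.74 × 36.0 = 3842.7 kJ/min
Sensible, feed 81.5→25 °C: -2776.4 kJ/min
Outlet flows (mol/min): A 166.26, B 106.74, H₂O 106.74
Sensible, products 25→132 °C: 5360.8 kJ/min
Q = ΔH = 6427.1 kJ/min = 107.12 kW
Heat supplied = 107.12 kW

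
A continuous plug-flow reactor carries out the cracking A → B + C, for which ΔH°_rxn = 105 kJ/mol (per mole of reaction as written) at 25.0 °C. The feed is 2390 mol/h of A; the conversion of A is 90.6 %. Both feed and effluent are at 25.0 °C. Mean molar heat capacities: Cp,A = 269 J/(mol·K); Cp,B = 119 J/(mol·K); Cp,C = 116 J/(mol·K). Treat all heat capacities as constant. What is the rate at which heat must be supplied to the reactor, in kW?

Q_in = 63.2 kW

Extent of reaction ξ = 0.906 × 2390 = 2165.3 mol/h
Reaction term: ξ·ΔH°_rxn = 2165.3 × 105 = 227360 kJ/h
Q = ΔH = 227360 kJ/h = 63.156 kW
Heat supplied = 63.156 kW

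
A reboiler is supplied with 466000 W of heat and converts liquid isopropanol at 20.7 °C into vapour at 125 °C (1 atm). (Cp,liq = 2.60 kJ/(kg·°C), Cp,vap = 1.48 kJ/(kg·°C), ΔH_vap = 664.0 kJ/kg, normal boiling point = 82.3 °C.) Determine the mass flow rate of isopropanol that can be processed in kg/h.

ṁ = 1890 kg/h

Δh = 2.60×(82.3−20.7) + 664.0 + 1.48×(125−82.3) = 887.36 kJ/kg
Q = 466000 W = 466 kJ/s = 1.6776e+06 kJ/h
ṁ = Q/Δh = 1.6776e+06 / 887.36 = 1890.6 kg/h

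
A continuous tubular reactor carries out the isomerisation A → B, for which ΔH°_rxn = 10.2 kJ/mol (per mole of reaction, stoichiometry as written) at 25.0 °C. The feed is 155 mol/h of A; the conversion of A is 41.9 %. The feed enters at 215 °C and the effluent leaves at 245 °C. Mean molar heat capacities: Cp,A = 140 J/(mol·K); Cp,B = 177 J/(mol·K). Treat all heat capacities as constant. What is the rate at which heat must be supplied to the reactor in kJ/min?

Q_in = 30.7 kJ/min

Extent of reaction ξ = 0.419 × 155 = 64.945 mol/h
Reaction term: ξ·ΔH°_rxn = 64.945 × 10.2 = 662.44 kJ/h
Sensible, feed 215→25 °C: -4123 kJ/h
Outlet flows (mol/h): A 90.055, B 64.945
Sensible, products 25→245 °C: 5302.7 kJ/h
Q = ΔH = 1842.1 kJ/h = 0.51169 kW
Heat supplied = 30.702 kJ/min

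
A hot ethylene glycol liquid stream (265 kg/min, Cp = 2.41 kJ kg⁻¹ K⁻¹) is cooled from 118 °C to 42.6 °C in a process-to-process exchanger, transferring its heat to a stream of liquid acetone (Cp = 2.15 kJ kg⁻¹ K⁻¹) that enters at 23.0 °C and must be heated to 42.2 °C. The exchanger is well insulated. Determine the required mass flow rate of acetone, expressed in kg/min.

Heat released by hot stream: Q = 265 × 2.41 × (118 − 42.6) = 48154 kJ/min
Energy balance on cold side (adiabatic exchanger): Q = ṁ_c·Cp_c·(T_c,out − T_c,in)
ṁ_c = 48154 / [2.15 × (42.2 − 23.0)] = 1166.5 kg/min

ṁ_c = 1170 kg/min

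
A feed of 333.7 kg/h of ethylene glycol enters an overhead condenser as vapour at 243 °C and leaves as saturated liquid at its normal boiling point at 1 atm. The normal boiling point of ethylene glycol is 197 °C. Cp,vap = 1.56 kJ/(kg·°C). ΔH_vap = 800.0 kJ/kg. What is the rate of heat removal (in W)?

Q_c = 80800 W

vapour 243→197 °C: -71.76 kJ/kg
condensation at 197 °C: -800 kJ/kg
Δh = -71.76 + -800 = -871.76 kJ/kg
Q = ṁ·Δh = 333.7 kg/h × -871.76 kJ/kg = -290910 kJ/h
|Q| = 80.807 kW = 80807 W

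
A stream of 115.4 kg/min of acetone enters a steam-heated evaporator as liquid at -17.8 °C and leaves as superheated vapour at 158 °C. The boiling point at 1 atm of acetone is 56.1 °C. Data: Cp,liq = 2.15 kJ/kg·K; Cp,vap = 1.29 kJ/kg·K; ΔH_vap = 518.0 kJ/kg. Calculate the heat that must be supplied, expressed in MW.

liquid -17.8→56.1 °C: 158.89 kJ/kg
vaporisation at 56.1 °C: 518 kJ/kg
vapour 56.1→158 °C: 131.45 kJ/kg
Δh = 158.89 + 518 + 131.45 = 808.34 kJ/kg
Q = ṁ·Δh = 115.4 kg/min × 808.34 kJ/kg = 93282 kJ/min
|Q| = 1554.7 kW = 1.5547 MW

Q = 1.55 MW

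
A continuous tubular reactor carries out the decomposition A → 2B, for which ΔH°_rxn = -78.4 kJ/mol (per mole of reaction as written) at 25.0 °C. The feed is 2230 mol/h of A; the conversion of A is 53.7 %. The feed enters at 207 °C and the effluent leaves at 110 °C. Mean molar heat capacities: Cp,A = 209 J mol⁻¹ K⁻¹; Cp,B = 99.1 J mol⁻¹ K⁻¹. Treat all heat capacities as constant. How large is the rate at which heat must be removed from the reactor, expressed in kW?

Extent of reaction ξ = 0.537 × 2230 = 1197.5 mol/h
Reaction term: ξ·ΔH°_rxn = 1197.5 × -78.4 = -93885 kJ/h
Sensible, feed 207→25 °C: -84825 kJ/h
Outlet flows (mol/h): A 1032.5, B 2395
Sensible, products 25→110 °C: 38517 kJ/h
Q = ΔH = -140190 kJ/h = -38.942 kW
Heat removed = 38.942 kW

Q_out = 38.9 kW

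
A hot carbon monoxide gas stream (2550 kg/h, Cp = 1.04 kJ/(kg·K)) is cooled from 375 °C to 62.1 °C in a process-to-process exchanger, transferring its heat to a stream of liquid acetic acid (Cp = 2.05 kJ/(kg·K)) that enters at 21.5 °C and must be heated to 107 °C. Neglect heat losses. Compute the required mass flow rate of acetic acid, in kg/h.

ṁ_c = 4730 kg/h

Heat released by hot stream: Q = 2550 × 1.04 × (375 − 62.1) = 829810 kJ/h
Energy balance on cold side (adiabatic exchanger): Q = ṁ_c·Cp_c·(T_c,out − T_c,in)
ṁ_c = 829810 / [2.05 × (107 − 21.5)] = 4734.3 kg/h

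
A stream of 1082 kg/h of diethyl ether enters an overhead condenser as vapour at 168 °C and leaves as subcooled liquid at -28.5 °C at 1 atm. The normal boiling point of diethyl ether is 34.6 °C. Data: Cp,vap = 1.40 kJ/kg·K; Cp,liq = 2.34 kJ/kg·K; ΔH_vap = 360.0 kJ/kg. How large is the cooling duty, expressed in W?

vapour 168→34.6 °C: -186.76 kJ/kg
condensation at 34.6 °C: -360 kJ/kg
liquid 34.6→-28.5 °C: -147.65 kJ/kg
Δh = -186.76 + -360 + -147.65 = -694.41 kJ/kg
Q = ṁ·Δh = 1082 kg/h × -694.41 kJ/kg = -751360 kJ/h
|Q| = 208.71 kW = 208710 W

Q_c = 209000 W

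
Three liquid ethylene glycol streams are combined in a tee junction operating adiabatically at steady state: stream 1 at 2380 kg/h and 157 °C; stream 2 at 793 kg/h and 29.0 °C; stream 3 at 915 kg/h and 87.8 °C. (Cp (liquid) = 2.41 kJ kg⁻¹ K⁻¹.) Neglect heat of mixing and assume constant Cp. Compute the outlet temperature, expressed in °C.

T_out = 117 °C

No heat crosses the boundary, so H_out = H_in.
T_out = Σ ṁᵢCp,ᵢTᵢ / Σ ṁᵢCp,ᵢ
      = 1.1496e+06 / 9852.1 = 116.68 °C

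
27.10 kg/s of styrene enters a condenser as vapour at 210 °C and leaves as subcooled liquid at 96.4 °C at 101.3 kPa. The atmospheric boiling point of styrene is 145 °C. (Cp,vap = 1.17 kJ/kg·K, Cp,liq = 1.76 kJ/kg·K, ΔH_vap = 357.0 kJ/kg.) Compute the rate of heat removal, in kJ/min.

Q_c = 843000 kJ/min

vapour 210→145 °C: -76.05 kJ/kg
condensation at 145 °C: -357 kJ/kg
liquid 145→96.4 °C: -85.536 kJ/kg
Δh = -76.05 + -357 + -85.536 = -518.59 kJ/kg
Q = ṁ·Δh = 27.10 kg/s × -518.59 kJ/kg = -14054 kJ/s
|Q| = 14054 kW = 843220 kJ/min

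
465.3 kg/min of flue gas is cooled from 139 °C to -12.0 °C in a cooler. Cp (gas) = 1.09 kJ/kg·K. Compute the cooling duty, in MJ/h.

Q_c = 4600 MJ/h

Q = ṁ·Cp·ΔT = 465.3 × 1.09 × (-12.0 − 139) = -76584 kJ/min
Converting: 76584 / 60 s = 1276.4 kW
Cooling duty = 4595 MJ/h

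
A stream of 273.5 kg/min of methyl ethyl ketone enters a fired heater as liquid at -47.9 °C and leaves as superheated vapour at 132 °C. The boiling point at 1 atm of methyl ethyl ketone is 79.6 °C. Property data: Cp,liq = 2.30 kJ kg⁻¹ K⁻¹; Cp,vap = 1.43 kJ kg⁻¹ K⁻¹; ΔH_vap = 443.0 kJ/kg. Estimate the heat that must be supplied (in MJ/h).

liquid -47.9→79.6 °C: 293.25 kJ/kg
vaporisation at 79.6 °C: 443 kJ/kg
vapour 79.6→132 °C: 74.932 kJ/kg
Δh = 293.25 + 443 + 74.932 = 811.18 kJ/kg
Q = ṁ·Δh = 273.5 kg/min × 811.18 kJ/kg = 221860 kJ/min
|Q| = 3697.6 kW = 13311 MJ/h

Q = 13300 MJ/h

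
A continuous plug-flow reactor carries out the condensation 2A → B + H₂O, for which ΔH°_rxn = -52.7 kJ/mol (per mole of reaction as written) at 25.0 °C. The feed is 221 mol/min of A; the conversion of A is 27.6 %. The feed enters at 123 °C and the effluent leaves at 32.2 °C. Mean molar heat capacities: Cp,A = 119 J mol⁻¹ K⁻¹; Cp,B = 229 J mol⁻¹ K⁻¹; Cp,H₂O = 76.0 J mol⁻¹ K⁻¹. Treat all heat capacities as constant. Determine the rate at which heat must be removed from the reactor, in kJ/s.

Extent of reaction ξ = 0.276 × 221 / 2 = 30.498 mol/min
Reaction term: ξ·ΔH°_rxn = 30.498 × -52.7 = -1607.2 kJ/min
Sensible, feed 123→25 °C: -2577.3 kJ/min
Outlet flows (mol/min): A 160, B 30.498, H₂O 30.498
Sensible, products 25→32.2 °C: 204.07 kJ/min
Q = ΔH = -3980.5 kJ/min = -66.341 kW
Heat removed = 66.341 kJ/s

Q_out = 66.3 kJ/s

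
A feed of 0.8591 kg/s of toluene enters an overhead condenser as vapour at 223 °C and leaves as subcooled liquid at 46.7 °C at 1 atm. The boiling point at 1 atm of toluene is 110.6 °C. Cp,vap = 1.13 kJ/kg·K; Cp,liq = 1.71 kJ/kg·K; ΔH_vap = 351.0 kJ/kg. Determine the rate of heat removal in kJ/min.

Q_c = 30300 kJ/min

vapour 223→110.6 °C: -127.01 kJ/kg
condensation at 110.6 °C: -351 kJ/kg
liquid 110.6→46.7 °C: -109.27 kJ/kg
Δh = -127.01 + -351 + -109.27 = -587.28 kJ/kg
Q = ṁ·Δh = 0.8591 kg/s × -587.28 kJ/kg = -504.53 kJ/s
|Q| = 504.53 kW = 30272 kJ/min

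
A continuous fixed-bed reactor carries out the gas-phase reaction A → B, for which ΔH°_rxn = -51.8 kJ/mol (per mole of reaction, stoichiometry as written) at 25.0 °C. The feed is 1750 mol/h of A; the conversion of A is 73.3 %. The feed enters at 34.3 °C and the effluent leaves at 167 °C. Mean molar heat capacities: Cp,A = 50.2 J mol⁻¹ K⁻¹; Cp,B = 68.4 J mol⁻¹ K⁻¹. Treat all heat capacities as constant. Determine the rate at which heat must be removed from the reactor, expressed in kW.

Q_out = 14.3 kW

Extent of reaction ξ = 0.733 × 1750 = 1282.8 mol/h
Reaction term: ξ·ΔH°_rxn = 1282.8 × -51.8 = -66446 kJ/h
Sensible, feed 34.3→25 °C: -817 kJ/h
Outlet flows (mol/h): A 467.25, B 1282.8
Sensible, products 25→167 °C: 15790 kJ/h
Q = ΔH = -51474 kJ/h = -14.298 kW
Heat removed = 14.298 kW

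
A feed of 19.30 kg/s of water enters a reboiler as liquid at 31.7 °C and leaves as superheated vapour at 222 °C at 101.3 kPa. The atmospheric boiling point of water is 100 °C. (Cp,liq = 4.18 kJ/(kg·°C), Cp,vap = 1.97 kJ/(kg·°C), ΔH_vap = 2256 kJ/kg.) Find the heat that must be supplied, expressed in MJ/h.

Q = 193000 MJ/h

liquid 31.7→100 °C: 285.49 kJ/kg
vaporisation at 100 °C: 2256 kJ/kg
vapour 100→222 °C: 240.34 kJ/kg
Δh = 285.49 + 2256 + 240.34 = 2781.8 kJ/kg
Q = ṁ·Δh = 19.30 kg/s × 2781.8 kJ/kg = 53689 kJ/s
|Q| = 53689 kW = 193280 MJ/h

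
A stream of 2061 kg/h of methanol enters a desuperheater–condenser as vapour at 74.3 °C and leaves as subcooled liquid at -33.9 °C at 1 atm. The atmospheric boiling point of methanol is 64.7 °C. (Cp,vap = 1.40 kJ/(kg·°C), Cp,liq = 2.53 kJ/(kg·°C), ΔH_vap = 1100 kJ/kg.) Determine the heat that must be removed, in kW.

Q_c = 780 kW

vapour 74.3→64.7 °C: -13.44 kJ/kg
condensation at 64.7 °C: -1100 kJ/kg
liquid 64.7→-33.9 °C: -249.46 kJ/kg
Δh = -13.44 + -1100 + -249.46 = -1362.9 kJ/kg
Q = ṁ·Δh = 2061 kg/h × -1362.9 kJ/kg = -2.8089e+06 kJ/h
|Q| = 780.26 kW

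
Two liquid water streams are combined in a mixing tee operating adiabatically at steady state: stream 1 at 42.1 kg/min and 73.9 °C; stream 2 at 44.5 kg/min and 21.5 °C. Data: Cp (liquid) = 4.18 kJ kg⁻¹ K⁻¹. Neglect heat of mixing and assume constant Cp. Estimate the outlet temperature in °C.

T_out = 47.0 °C

No heat crosses the boundary, so H_out = H_in.
T_out = Σ ṁᵢCp,ᵢTᵢ / Σ ṁᵢCp,ᵢ
      = 17004 / 361.99 = 46.974 °C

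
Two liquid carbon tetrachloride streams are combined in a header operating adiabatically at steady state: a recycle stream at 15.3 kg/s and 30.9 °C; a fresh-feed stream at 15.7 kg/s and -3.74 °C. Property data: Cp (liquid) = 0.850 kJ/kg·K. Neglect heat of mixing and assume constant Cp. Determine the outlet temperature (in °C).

T_out = 13.4 °C

Adiabatic, steady state ⇒ Σ ṁᵢCp,ᵢ(T_out − Tᵢ) = 0
T_out = Σ ṁᵢCp,ᵢTᵢ / Σ ṁᵢCp,ᵢ
      = 351.94 / 26.35 = 13.357 °C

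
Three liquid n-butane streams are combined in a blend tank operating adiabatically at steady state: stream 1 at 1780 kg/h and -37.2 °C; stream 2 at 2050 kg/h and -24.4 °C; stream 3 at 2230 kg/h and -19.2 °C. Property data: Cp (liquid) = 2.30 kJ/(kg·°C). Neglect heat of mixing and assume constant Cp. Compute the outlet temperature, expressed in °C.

Adiabatic, steady state ⇒ Σ ṁᵢCp,ᵢ(T_out − Tᵢ) = 0
Σ ṁᵢCp,ᵢTᵢ = 1780×2.30×-37.2 + 2050×2.30×-24.4 + 2230×2.30×-19.2 = -365820
Σ ṁᵢCp,ᵢ = 1780×2.30 + 2050×2.30 + 2230×2.30 = 13938
T_out = -365820 / 13938 = -26.246 °C

T_out = -26.2 °C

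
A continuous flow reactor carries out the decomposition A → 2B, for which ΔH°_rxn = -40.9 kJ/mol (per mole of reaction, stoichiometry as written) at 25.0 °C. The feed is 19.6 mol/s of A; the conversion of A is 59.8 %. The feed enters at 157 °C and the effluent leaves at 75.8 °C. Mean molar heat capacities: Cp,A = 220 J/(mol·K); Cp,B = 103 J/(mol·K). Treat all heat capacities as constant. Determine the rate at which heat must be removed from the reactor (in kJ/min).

Extent of reaction ξ = 0.598 × 19.6 = 11.721 mol/s
Reaction term: ξ·ΔH°_rxn = 11.721 × -40.9 = -479.38 kJ/s
Sensible, feed 157→25 °C: -569.18 kJ/s
Outlet flows (mol/s): A 7.8792, B 23.442
Sensible, products 25→75.8 °C: 210.71 kJ/s
Q = ΔH = -837.85 kJ/s = -837.85 kW
Heat removed = 50271 kJ/min

Q_out = 50300 kJ/min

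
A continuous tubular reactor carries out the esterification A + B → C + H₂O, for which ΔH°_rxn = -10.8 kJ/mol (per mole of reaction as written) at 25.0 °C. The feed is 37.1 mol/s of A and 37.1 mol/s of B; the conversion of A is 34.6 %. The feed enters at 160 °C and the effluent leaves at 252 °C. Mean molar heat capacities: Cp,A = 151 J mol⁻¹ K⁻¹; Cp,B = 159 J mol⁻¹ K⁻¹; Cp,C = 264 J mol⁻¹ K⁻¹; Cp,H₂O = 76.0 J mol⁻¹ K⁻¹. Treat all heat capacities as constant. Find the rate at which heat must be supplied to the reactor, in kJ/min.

Q_in = 60400 kJ/min

Extent of reaction ξ = 0.346 × 37.1 = 12.837 mol/s
Reaction term: ξ·ΔH°_rxn = 12.837 × -10.8 = -138.64 kJ/s
Sensible, feed 160→25 °C: -1552.6 kJ/s
Outlet flows (mol/s): A 24.263, B 24.263, C 12.837, H₂O 12.837
Sensible, products 25→252 °C: 2698.1 kJ/s
Q = ΔH = 1006.9 kJ/s = 1006.9 kW
Heat supplied = 60412 kJ/min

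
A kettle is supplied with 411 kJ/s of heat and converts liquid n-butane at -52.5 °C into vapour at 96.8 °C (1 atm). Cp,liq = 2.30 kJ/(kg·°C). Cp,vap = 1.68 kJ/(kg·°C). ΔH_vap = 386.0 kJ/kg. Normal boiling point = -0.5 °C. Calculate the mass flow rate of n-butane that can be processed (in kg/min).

ṁ = 36.9 kg/min

Δh = 2.30×(-0.5−-52.5) + 386.0 + 1.68×(96.8−-0.5) = 669.06 kJ/kg
Q = 411 kJ/s = 411 kJ/s = 24660 kJ/min
ṁ = Q/Δh = 24660 / 669.06 = 36.857 kg/min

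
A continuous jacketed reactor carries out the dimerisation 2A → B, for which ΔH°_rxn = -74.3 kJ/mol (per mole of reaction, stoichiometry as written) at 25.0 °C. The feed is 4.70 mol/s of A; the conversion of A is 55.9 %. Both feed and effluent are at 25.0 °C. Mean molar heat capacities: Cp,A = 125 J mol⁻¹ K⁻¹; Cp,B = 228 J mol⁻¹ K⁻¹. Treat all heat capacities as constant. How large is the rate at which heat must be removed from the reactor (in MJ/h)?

Q_out = 351 MJ/h

Extent of reaction ξ = 0.559 × 4.70 / 2 = 1.3137 mol/s
Reaction term: ξ·ΔH°_rxn = 1.3137 × -74.3 = -97.604 kJ/s
Q = ΔH = -97.604 kJ/s = -97.604 kW
Heat removed = 351.38 MJ/h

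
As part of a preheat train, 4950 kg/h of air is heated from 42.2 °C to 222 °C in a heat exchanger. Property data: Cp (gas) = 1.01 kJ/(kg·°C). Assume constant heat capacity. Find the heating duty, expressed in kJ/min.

Q = ṁ·Cp·ΔT = 4950 × 1.01 × (222 − 42.2) = 898910 kJ/h
Converting: 898910 / 3600 s = 249.7 kW
Heating duty = 14982 kJ/min

Q = 15000 kJ/min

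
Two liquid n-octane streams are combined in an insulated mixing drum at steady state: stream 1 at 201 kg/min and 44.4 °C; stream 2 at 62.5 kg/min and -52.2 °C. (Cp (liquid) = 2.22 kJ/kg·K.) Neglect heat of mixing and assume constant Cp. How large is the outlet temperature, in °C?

No heat crosses the boundary, so H_out = H_in.
T_out = Σ ṁᵢCp,ᵢTᵢ / Σ ṁᵢCp,ᵢ
      = 12569 / 584.97 = 21.487 °C

T_out = 21.5 °C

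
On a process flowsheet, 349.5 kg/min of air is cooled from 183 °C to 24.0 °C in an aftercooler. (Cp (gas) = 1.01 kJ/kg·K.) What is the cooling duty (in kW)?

Q_c = 935 kW

Q = ṁ·Cp·ΔT = 349.5 × 1.01 × (24.0 − 183) = -56126 kJ/min
Converting: 56126 / 60 s = 935.44 kW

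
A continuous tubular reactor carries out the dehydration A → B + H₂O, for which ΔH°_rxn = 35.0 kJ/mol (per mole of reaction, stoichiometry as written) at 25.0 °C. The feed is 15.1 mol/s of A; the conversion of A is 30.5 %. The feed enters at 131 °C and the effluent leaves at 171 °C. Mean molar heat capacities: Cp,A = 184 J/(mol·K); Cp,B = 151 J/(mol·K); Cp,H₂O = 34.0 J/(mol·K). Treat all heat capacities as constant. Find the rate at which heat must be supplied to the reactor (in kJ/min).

Q_in = 16400 kJ/min

Extent of reaction ξ = 0.305 × 15.1 = 4.6055 mol/s
Reaction term: ξ·ΔH°_rxn = 4.6055 × 35.0 = 161.19 kJ/s
Sensible, feed 131→25 °C: -294.51 kJ/s
Outlet flows (mol/s): A 10.494, B 4.6055, H₂O 4.6055
Sensible, products 25→171 °C: 406.32 kJ/s
Q = ΔH = 273 kJ/s = 273 kW
Heat supplied = 16380 kJ/min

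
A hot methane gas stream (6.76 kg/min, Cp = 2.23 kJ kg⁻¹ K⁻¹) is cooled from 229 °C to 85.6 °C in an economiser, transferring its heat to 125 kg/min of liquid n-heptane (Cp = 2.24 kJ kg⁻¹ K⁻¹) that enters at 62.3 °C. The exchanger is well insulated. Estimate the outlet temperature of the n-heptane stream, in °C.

T_c,out = 70.0 °C

Heat released by hot stream: Q = 6.76 × 2.23 × (229 − 85.6) = 2161.7 kJ/min
Energy balance on cold side (adiabatic exchanger): Q = ṁ_c·Cp_c·(T_c,out − T_c,in)
T_c,out = 62.3 + 2161.7/(125 × 2.24) = 70.02 °C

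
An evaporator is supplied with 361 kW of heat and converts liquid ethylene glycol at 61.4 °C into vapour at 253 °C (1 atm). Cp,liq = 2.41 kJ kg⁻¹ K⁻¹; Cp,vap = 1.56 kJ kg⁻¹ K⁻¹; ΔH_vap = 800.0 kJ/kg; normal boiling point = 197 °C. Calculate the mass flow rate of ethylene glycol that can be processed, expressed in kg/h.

Δh = 2.41×(197−61.4) + 800.0 + 1.56×(253−197) = 1214.2 kJ/kg
Q = 361 kW = 361 kJ/s = 1.2996e+06 kJ/h
ṁ = Q/Δh = 1.2996e+06 / 1214.2 = 1070.4 kg/h

ṁ = 1070 kg/h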